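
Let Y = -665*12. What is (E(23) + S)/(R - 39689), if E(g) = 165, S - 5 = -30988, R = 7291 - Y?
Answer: 15409/12209 ≈ 1.2621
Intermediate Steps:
Y = -7980
R = 15271 (R = 7291 - 1*(-7980) = 7291 + 7980 = 15271)
S = -30983 (S = 5 - 30988 = -30983)
(E(23) + S)/(R - 39689) = (165 - 30983)/(15271 - 39689) = -30818/(-24418) = -30818*(-1/24418) = 15409/12209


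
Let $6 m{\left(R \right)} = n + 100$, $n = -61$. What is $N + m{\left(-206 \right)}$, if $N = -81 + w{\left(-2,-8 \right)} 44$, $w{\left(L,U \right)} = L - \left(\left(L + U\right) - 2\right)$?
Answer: $\frac{731}{2} \approx 365.5$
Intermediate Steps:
$w{\left(L,U \right)} = 2 - U$ ($w{\left(L,U \right)} = L - \left(-2 + L + U\right) = 2 - U$)
$m{\left(R \right)} = \frac{13}{2}$ ($m{\left(R \right)} = \frac{-61 + 100}{6} = \frac{1}{6} \cdot 39 = \frac{13}{2}$)
$N = 359$ ($N = -81 + \left(2 - -8\right) 44 = -81 + \left(2 + 8\right) 44 = -81 + 10 \cdot 44 = -81 + 440 = 359$)
$N + m{\left(-206 \right)} = 359 + \frac{13}{2} = \frac{731}{2}$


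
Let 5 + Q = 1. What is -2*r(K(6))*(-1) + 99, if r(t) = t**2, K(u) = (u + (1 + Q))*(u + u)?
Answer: 2691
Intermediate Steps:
Q = -4 (Q = -5 + 1 = -4)
K(u) = 2*u*(-3 + u) (K(u) = (u + (1 - 4))*(u + u) = (u - 3)*(2*u) = (-3 + u)*(2*u) = 2*u*(-3 + u))
-2*r(K(6))*(-1) + 99 = -2*(2*6*(-3 + 6))**2*(-1) + 99 = -2*(2*6*3)**2*(-1) + 99 = -2*36**2*(-1) + 99 = -2592*(-1) + 99 = -2*(-1296) + 99 = 2592 + 99 = 2691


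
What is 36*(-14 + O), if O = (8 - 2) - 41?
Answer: -1764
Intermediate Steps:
O = -35 (O = 6 - 41 = -35)
36*(-14 + O) = 36*(-14 - 35) = 36*(-49) = -1764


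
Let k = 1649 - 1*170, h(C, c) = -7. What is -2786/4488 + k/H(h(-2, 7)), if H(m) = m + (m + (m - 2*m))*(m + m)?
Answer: -3328627/15708 ≈ -211.91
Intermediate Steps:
H(m) = m (H(m) = m + (m - m)*(2*m) = m + 0*(2*m) = m + 0 = m)
k = 1479 (k = 1649 - 170 = 1479)
-2786/4488 + k/H(h(-2, 7)) = -2786/4488 + 1479/(-7) = -2786*1/4488 + 1479*(-1/7) = -1393/2244 - 1479/7 = -3328627/15708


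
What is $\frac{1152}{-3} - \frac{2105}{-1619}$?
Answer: $- \frac{619591}{1619} \approx -382.7$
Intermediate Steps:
$\frac{1152}{-3} - \frac{2105}{-1619} = 1152 \left(- \frac{1}{3}\right) - - \frac{2105}{1619} = -384 + \frac{2105}{1619} = - \frac{619591}{1619}$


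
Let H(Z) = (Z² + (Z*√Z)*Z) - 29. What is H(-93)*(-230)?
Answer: -1982600 - 1989270*I*√93 ≈ -1.9826e+6 - 1.9184e+7*I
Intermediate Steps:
H(Z) = -29 + Z² + Z^(5/2) (H(Z) = (Z² + Z^(3/2)*Z) - 29 = (Z² + Z^(5/2)) - 29 = -29 + Z² + Z^(5/2))
H(-93)*(-230) = (-29 + (-93)² + (-93)^(5/2))*(-230) = (-29 + 8649 + 8649*I*√93)*(-230) = (8620 + 8649*I*√93)*(-230) = -1982600 - 1989270*I*√93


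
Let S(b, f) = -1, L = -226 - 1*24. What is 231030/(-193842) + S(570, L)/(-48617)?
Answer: -623988426/523556473 ≈ -1.1918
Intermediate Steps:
L = -250 (L = -226 - 24 = -250)
231030/(-193842) + S(570, L)/(-48617) = 231030/(-193842) - 1/(-48617) = 231030*(-1/193842) - 1*(-1/48617) = -12835/10769 + 1/48617 = -623988426/523556473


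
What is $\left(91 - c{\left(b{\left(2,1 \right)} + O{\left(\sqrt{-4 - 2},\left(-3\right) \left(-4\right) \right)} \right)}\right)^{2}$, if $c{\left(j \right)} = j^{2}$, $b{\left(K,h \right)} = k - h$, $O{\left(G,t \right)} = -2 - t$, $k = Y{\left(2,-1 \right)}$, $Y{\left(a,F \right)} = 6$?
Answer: $100$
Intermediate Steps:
$k = 6$
$b{\left(K,h \right)} = 6 - h$
$\left(91 - c{\left(b{\left(2,1 \right)} + O{\left(\sqrt{-4 - 2},\left(-3\right) \left(-4\right) \right)} \right)}\right)^{2} = \left(91 - \left(\left(6 - 1\right) - \left(2 - -12\right)\right)^{2}\right)^{2} = \left(91 - \left(\left(6 - 1\right) - 14\right)^{2}\right)^{2} = \left(91 - \left(5 - 14\right)^{2}\right)^{2} = \left(91 - \left(-9\right)^{2}\right)^{2} = \left(91 - 81\right)^{2} = 10^{2} = 100$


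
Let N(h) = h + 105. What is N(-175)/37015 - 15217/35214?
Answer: -113144447/260689242 ≈ -0.43402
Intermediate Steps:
N(h) = 105 + h
N(-175)/37015 - 15217/35214 = (105 - 175)/37015 - 15217/35214 = -70*1/37015 - 15217*1/35214 = -14/7403 - 15217/35214 = -113144447/260689242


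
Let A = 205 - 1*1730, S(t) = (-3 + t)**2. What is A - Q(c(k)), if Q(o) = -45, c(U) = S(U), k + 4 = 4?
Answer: -1480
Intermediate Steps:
k = 0 (k = -4 + 4 = 0)
c(U) = (-3 + U)**2
A = -1525 (A = 205 - 1730 = -1525)
A - Q(c(k)) = -1525 - 1*(-45) = -1525 + 45 = -1480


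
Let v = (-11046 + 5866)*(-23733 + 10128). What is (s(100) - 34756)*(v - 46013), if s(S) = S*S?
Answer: -1743512770572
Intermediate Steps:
s(S) = S**2
v = 70473900 (v = -5180*(-13605) = 70473900)
(s(100) - 34756)*(v - 46013) = (100**2 - 34756)*(70473900 - 46013) = (10000 - 34756)*70427887 = -24756*70427887 = -1743512770572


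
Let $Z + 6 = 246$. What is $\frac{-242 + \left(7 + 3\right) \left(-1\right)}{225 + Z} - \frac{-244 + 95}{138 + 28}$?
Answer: $\frac{9151}{25730} \approx 0.35565$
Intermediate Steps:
$Z = 240$ ($Z = -6 + 246 = 240$)
$\frac{-242 + \left(7 + 3\right) \left(-1\right)}{225 + Z} - \frac{-244 + 95}{138 + 28} = \frac{-242 + \left(7 + 3\right) \left(-1\right)}{225 + 240} - \frac{-244 + 95}{138 + 28} = \frac{-242 + 10 \left(-1\right)}{465} - - \frac{149}{166} = \left(-242 - 10\right) \frac{1}{465} - \left(-149\right) \frac{1}{166} = \left(-252\right) \frac{1}{465} - - \frac{149}{166} = - \frac{84}{155} + \frac{149}{166} = \frac{9151}{25730}$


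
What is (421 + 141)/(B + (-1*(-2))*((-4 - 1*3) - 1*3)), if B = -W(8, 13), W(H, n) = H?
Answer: -281/14 ≈ -20.071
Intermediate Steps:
B = -8 (B = -1*8 = -8)
(421 + 141)/(B + (-1*(-2))*((-4 - 1*3) - 1*3)) = (421 + 141)/(-8 + (-1*(-2))*((-4 - 1*3) - 1*3)) = 562/(-8 + 2*((-4 - 3) - 3)) = 562/(-8 + 2*(-7 - 3)) = 562/(-8 + 2*(-10)) = 562/(-8 - 20) = 562/(-28) = 562*(-1/28) = -281/14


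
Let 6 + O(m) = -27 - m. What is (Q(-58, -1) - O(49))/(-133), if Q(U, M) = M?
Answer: -81/133 ≈ -0.60902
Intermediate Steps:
O(m) = -33 - m (O(m) = -6 + (-27 - m) = -33 - m)
(Q(-58, -1) - O(49))/(-133) = (-1 - (-33 - 1*49))/(-133) = (-1 - (-33 - 49))*(-1/133) = (-1 - 1*(-82))*(-1/133) = (-1 + 82)*(-1/133) = 81*(-1/133) = -81/133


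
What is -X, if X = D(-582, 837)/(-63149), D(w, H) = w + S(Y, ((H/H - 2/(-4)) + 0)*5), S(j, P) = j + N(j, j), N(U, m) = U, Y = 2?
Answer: -578/63149 ≈ -0.0091529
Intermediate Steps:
S(j, P) = 2*j (S(j, P) = j + j = 2*j)
D(w, H) = 4 + w (D(w, H) = w + 2*2 = w + 4 = 4 + w)
X = 578/63149 (X = (4 - 582)/(-63149) = -578*(-1/63149) = 578/63149 ≈ 0.0091529)
-X = -1*578/63149 = -578/63149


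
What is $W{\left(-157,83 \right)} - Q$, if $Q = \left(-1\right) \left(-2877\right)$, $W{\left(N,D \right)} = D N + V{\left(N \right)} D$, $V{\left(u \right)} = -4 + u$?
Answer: $-29271$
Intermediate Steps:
$W{\left(N,D \right)} = D N + D \left(-4 + N\right)$ ($W{\left(N,D \right)} = D N + \left(-4 + N\right) D = D N + D \left(-4 + N\right)$)
$Q = 2877$
$W{\left(-157,83 \right)} - Q = 2 \cdot 83 \left(-2 - 157\right) - 2877 = 2 \cdot 83 \left(-159\right) - 2877 = -26394 - 2877 = -29271$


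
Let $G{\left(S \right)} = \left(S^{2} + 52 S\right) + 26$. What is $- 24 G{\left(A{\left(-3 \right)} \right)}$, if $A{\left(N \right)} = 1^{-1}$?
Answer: $-1896$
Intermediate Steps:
$A{\left(N \right)} = 1$
$G{\left(S \right)} = 26 + S^{2} + 52 S$
$- 24 G{\left(A{\left(-3 \right)} \right)} = - 24 \left(26 + 1^{2} + 52 \cdot 1\right) = - 24 \left(26 + 1 + 52\right) = \left(-24\right) 79 = -1896$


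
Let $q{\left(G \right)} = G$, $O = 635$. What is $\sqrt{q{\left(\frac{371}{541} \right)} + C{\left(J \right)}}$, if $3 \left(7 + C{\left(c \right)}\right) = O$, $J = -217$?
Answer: $\frac{\sqrt{540924801}}{1623} \approx 14.33$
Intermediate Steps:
$C{\left(c \right)} = \frac{614}{3}$ ($C{\left(c \right)} = -7 + \frac{1}{3} \cdot 635 = -7 + \frac{635}{3} = \frac{614}{3}$)
$\sqrt{q{\left(\frac{371}{541} \right)} + C{\left(J \right)}} = \sqrt{\frac{371}{541} + \frac{614}{3}} = \sqrt{\frac{333287}{1623}} = \frac{\sqrt{540924801}}{1623}$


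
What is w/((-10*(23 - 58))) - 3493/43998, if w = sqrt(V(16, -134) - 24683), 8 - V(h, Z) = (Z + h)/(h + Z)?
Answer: -3493/43998 + I*sqrt(6169)/175 ≈ -0.07939 + 0.44882*I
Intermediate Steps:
V(h, Z) = 7 (V(h, Z) = 8 - (Z + h)/(h + Z) = 8 - (Z + h)/(Z + h) = 8 - 1*1 = 8 - 1 = 7)
w = 2*I*sqrt(6169) (w = sqrt(7 - 24683) = sqrt(-24676) = 2*I*sqrt(6169) ≈ 157.09*I)
w/((-10*(23 - 58))) - 3493/43998 = (2*I*sqrt(6169))/((-10*(23 - 58))) - 3493/43998 = (2*I*sqrt(6169))/((-10*(-35))) - 3493*1/43998 = (2*I*sqrt(6169))/350 - 3493/43998 = (2*I*sqrt(6169))*(1/350) - 3493/43998 = I*sqrt(6169)/175 - 3493/43998 = -3493/43998 + I*sqrt(6169)/175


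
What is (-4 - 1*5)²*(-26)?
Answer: -2106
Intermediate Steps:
(-4 - 1*5)²*(-26) = (-4 - 5)²*(-26) = (-9)²*(-26) = 81*(-26) = -2106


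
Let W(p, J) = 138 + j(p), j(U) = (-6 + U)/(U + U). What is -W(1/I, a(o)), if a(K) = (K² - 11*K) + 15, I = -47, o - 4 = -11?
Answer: -559/2 ≈ -279.50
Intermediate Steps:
o = -7 (o = 4 - 11 = -7)
a(K) = 15 + K² - 11*K
j(U) = (-6 + U)/(2*U) (j(U) = (-6 + U)/((2*U)) = (-6 + U)*(1/(2*U)) = (-6 + U)/(2*U))
W(p, J) = 138 + (-6 + p)/(2*p)
-W(1/I, a(o)) = -(277/2 - 3/(1/(-47))) = -(277/2 - 3/(-1/47)) = -(277/2 - 3*(-47)) = -(277/2 + 141) = -1*559/2 = -559/2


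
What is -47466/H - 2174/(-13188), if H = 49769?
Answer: -1648993/2090298 ≈ -0.78888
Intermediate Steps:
-47466/H - 2174/(-13188) = -47466/49769 - 2174/(-13188) = -47466*1/49769 - 2174*(-1/13188) = -47466/49769 + 1087/6594 = -1648993/2090298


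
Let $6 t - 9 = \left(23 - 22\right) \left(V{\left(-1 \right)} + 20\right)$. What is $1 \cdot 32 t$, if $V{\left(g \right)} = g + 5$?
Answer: $176$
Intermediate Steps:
$V{\left(g \right)} = 5 + g$
$t = \frac{11}{2}$ ($t = \frac{3}{2} + \frac{\left(23 - 22\right) \left(\left(5 - 1\right) + 20\right)}{6} = \frac{3}{2} + \frac{1 \left(4 + 20\right)}{6} = \frac{3}{2} + \frac{1 \cdot 24}{6} = \frac{3}{2} + \frac{1}{6} \cdot 24 = \frac{3}{2} + 4 = \frac{11}{2} \approx 5.5$)
$1 \cdot 32 t = 1 \cdot 32 \cdot \frac{11}{2} = 32 \cdot \frac{11}{2} = 176$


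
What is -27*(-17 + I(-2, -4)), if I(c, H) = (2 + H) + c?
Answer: 567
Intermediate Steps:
I(c, H) = 2 + H + c
-27*(-17 + I(-2, -4)) = -27*(-17 + (2 - 4 - 2)) = -27*(-17 - 4) = -27*(-21) = 567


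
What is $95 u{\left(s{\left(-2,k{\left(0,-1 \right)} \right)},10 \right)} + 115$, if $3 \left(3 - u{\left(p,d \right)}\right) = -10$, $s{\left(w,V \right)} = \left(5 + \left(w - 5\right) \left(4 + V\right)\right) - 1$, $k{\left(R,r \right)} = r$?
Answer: $\frac{2150}{3} \approx 716.67$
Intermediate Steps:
$s{\left(w,V \right)} = 4 + \left(-5 + w\right) \left(4 + V\right)$ ($s{\left(w,V \right)} = \left(5 + \left(-5 + w\right) \left(4 + V\right)\right) - 1 = 4 + \left(-5 + w\right) \left(4 + V\right)$)
$u{\left(p,d \right)} = \frac{19}{3}$ ($u{\left(p,d \right)} = 3 - - \frac{10}{3} = 3 + \frac{10}{3} = \frac{19}{3}$)
$95 u{\left(s{\left(-2,k{\left(0,-1 \right)} \right)},10 \right)} + 115 = 95 \cdot \frac{19}{3} + 115 = \frac{1805}{3} + 115 = \frac{2150}{3}$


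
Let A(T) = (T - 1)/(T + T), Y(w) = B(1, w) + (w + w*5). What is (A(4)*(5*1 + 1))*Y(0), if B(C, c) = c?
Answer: 0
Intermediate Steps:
Y(w) = 7*w (Y(w) = w + (w + w*5) = w + (w + 5*w) = w + 6*w = 7*w)
A(T) = (-1 + T)/(2*T) (A(T) = (-1 + T)/((2*T)) = (-1 + T)*(1/(2*T)) = (-1 + T)/(2*T))
(A(4)*(5*1 + 1))*Y(0) = (((½)*(-1 + 4)/4)*(5*1 + 1))*(7*0) = (((½)*(¼)*3)*(5 + 1))*0 = ((3/8)*6)*0 = (9/4)*0 = 0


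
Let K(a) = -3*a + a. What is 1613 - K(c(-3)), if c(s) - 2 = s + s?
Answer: 1605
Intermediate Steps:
c(s) = 2 + 2*s (c(s) = 2 + (s + s) = 2 + 2*s)
K(a) = -2*a
1613 - K(c(-3)) = 1613 - (-2)*(2 + 2*(-3)) = 1613 - (-2)*(2 - 6) = 1613 - (-2)*(-4) = 1613 - 1*8 = 1613 - 8 = 1605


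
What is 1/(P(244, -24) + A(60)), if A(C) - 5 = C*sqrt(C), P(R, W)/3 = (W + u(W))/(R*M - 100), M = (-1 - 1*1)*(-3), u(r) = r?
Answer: -569129/25113910439 + 13953720*sqrt(15)/25113910439 ≈ 0.0021292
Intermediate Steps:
M = 6 (M = (-1 - 1)*(-3) = -2*(-3) = 6)
P(R, W) = 6*W/(-100 + 6*R) (P(R, W) = 3*((W + W)/(R*6 - 100)) = 3*((2*W)/(6*R - 100)) = 3*((2*W)/(-100 + 6*R)) = 3*(2*W/(-100 + 6*R)) = 6*W/(-100 + 6*R))
A(C) = 5 + C**(3/2) (A(C) = 5 + C*sqrt(C) = 5 + C**(3/2))
1/(P(244, -24) + A(60)) = 1/(3*(-24)/(-50 + 3*244) + (5 + 60**(3/2))) = 1/(3*(-24)/(-50 + 732) + (5 + 120*sqrt(15))) = 1/(3*(-24)/682 + (5 + 120*sqrt(15))) = 1/(3*(-24)*(1/682) + (5 + 120*sqrt(15))) = 1/(-36/341 + (5 + 120*sqrt(15))) = 1/(1669/341 + 120*sqrt(15))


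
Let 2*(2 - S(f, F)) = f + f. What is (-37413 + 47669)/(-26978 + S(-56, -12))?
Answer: -1282/3365 ≈ -0.38098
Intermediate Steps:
S(f, F) = 2 - f (S(f, F) = 2 - (f + f)/2 = 2 - f)
(-37413 + 47669)/(-26978 + S(-56, -12)) = (-37413 + 47669)/(-26978 + (2 - 1*(-56))) = 10256/(-26978 + (2 + 56)) = 10256/(-26978 + 58) = 10256/(-26920) = 10256*(-1/26920) = -1282/3365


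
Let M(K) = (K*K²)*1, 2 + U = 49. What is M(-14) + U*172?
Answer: 5340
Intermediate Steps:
U = 47 (U = -2 + 49 = 47)
M(K) = K³ (M(K) = K³*1 = K³)
M(-14) + U*172 = (-14)³ + 47*172 = -2744 + 8084 = 5340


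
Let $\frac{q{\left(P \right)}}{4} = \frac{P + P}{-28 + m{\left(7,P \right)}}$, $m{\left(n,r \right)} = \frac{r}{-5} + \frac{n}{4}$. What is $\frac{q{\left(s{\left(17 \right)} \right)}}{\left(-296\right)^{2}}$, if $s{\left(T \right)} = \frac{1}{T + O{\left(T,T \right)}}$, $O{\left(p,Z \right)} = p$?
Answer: $- \frac{5}{48884252} \approx -1.0228 \cdot 10^{-7}$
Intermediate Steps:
$s{\left(T \right)} = \frac{1}{2 T}$ ($s{\left(T \right)} = \frac{1}{T + T} = \frac{1}{2 T}$)
$m{\left(n,r \right)} = - \frac{r}{5} + \frac{n}{4}$ ($m{\left(n,r \right)} = r \left(- \frac{1}{5}\right) + n \frac{1}{4} = - \frac{r}{5} + \frac{n}{4}$)
$q{\left(P \right)} = \frac{8 P}{- \frac{105}{4} - \frac{P}{5}}$ ($q{\left(P \right)} = 4 \frac{P + P}{-28 - \left(- \frac{7}{4} + \frac{P}{5}\right)} = 4 \frac{2 P}{-28 - \left(- \frac{7}{4} + \frac{P}{5}\right)} = 4 \frac{2 P}{- \frac{105}{4} - \frac{P}{5}} = \frac{8 P}{- \frac{105}{4} - \frac{P}{5}}$)
$\frac{q{\left(s{\left(17 \right)} \right)}}{\left(-296\right)^{2}} = \frac{\left(-160\right) \frac{1}{2 \cdot 17} \frac{1}{525 + 4 \frac{1}{2 \cdot 17}}}{\left(-296\right)^{2}} = \frac{\left(-160\right) \frac{1}{2} \cdot \frac{1}{17} \frac{1}{525 + 4 \cdot \frac{1}{2} \cdot \frac{1}{17}}}{87616} = \left(-160\right) \frac{1}{34} \frac{1}{525 + 4 \cdot \frac{1}{34}} \cdot \frac{1}{87616} = \left(-160\right) \frac{1}{34} \frac{1}{525 + \frac{2}{17}} \cdot \frac{1}{87616} = \left(-160\right) \frac{1}{34} \frac{1}{\frac{8927}{17}} \cdot \frac{1}{87616} = \left(-160\right) \frac{1}{34} \cdot \frac{17}{8927} \cdot \frac{1}{87616} = \left(- \frac{80}{8927}\right) \frac{1}{87616} = - \frac{5}{48884252}$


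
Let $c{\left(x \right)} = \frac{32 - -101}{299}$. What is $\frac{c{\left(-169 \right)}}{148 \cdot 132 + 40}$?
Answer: $\frac{133}{5853224} \approx 2.2723 \cdot 10^{-5}$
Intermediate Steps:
$c{\left(x \right)} = \frac{133}{299}$ ($c{\left(x \right)} = \left(32 + 101\right) \frac{1}{299} = 133 \cdot \frac{1}{299} = \frac{133}{299}$)
$\frac{c{\left(-169 \right)}}{148 \cdot 132 + 40} = \frac{133}{299 \left(148 \cdot 132 + 40\right)} = \frac{133}{299 \left(19536 + 40\right)} = \frac{133}{299 \cdot 19576} = \frac{133}{299} \cdot \frac{1}{19576} = \frac{133}{5853224}$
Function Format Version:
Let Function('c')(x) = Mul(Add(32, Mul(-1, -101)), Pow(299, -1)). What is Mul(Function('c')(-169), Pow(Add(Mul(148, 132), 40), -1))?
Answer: Rational(133, 5853224) ≈ 2.2723e-5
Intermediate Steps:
Function('c')(x) = Rational(133, 299) (Function('c')(x) = Mul(Add(32, 101), Rational(1, 299)) = Mul(133, Rational(1, 299)) = Rational(133, 299))
Mul(Function('c')(-169), Pow(Add(Mul(148, 132), 40), -1)) = Mul(Rational(133, 299), Pow(Add(Mul(148, 132), 40), -1)) = Mul(Rational(133, 299), Pow(Add(19536, 40), -1)) = Mul(Rational(133, 299), Pow(19576, -1)) = Mul(Rational(133, 299), Rational(1, 19576)) = Rational(133, 5853224)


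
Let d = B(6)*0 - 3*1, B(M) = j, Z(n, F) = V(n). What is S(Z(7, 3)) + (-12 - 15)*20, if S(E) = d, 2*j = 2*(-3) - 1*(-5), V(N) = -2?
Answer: -543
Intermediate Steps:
Z(n, F) = -2
j = -½ (j = (2*(-3) - 1*(-5))/2 = (-6 + 5)/2 = (½)*(-1) = -½ ≈ -0.50000)
B(M) = -½
d = -3 (d = -½*0 - 3*1 = 0 - 3 = -3)
S(E) = -3
S(Z(7, 3)) + (-12 - 15)*20 = -3 + (-12 - 15)*20 = -3 - 27*20 = -3 - 540 = -543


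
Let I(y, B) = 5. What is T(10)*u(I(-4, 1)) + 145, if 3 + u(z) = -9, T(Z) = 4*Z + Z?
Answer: -455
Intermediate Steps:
T(Z) = 5*Z
u(z) = -12 (u(z) = -3 - 9 = -12)
T(10)*u(I(-4, 1)) + 145 = (5*10)*(-12) + 145 = 50*(-12) + 145 = -600 + 145 = -455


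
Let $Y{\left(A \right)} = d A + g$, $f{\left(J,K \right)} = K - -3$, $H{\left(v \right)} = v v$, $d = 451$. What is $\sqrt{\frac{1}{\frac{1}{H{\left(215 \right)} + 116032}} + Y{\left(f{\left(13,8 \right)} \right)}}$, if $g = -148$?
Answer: $\sqrt{167070} \approx 408.74$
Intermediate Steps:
$H{\left(v \right)} = v^{2}$
$f{\left(J,K \right)} = 3 + K$ ($f{\left(J,K \right)} = K + 3 = 3 + K$)
$Y{\left(A \right)} = -148 + 451 A$ ($Y{\left(A \right)} = 451 A - 148 = -148 + 451 A$)
$\sqrt{\frac{1}{\frac{1}{H{\left(215 \right)} + 116032}} + Y{\left(f{\left(13,8 \right)} \right)}} = \sqrt{\frac{1}{\frac{1}{215^{2} + 116032}} - \left(148 - 451 \left(3 + 8\right)\right)} = \sqrt{\frac{1}{\frac{1}{46225 + 116032}} + \left(-148 + 451 \cdot 11\right)} = \sqrt{\frac{1}{\frac{1}{162257}} + \left(-148 + 4961\right)} = \sqrt{\frac{1}{\frac{1}{162257}} + 4813} = \sqrt{162257 + 4813} = \sqrt{167070}$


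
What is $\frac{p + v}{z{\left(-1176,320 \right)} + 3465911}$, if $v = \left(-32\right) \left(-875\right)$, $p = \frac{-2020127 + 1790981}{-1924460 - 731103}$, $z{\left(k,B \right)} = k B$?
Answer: $\frac{74355993146}{8204603544733} \approx 0.0090627$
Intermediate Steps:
$z{\left(k,B \right)} = B k$
$p = \frac{229146}{2655563}$ ($p = - \frac{229146}{-2655563} = \left(-229146\right) \left(- \frac{1}{2655563}\right) = \frac{229146}{2655563} \approx 0.086289$)
$v = 28000$
$\frac{p + v}{z{\left(-1176,320 \right)} + 3465911} = \frac{\frac{229146}{2655563} + 28000}{320 \left(-1176\right) + 3465911} = \frac{74355993146}{2655563 \left(-376320 + 3465911\right)} = \frac{74355993146}{2655563 \cdot 3089591} = \frac{74355993146}{2655563} \cdot \frac{1}{3089591} = \frac{74355993146}{8204603544733}$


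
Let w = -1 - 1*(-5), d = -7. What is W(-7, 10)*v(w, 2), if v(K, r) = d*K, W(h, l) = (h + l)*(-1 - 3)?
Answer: 336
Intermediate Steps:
W(h, l) = -4*h - 4*l (W(h, l) = (h + l)*(-4) = -4*h - 4*l)
w = 4 (w = -1 + 5 = 4)
v(K, r) = -7*K
W(-7, 10)*v(w, 2) = (-4*(-7) - 4*10)*(-7*4) = (28 - 40)*(-28) = -12*(-28) = 336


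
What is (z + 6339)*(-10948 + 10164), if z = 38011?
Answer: -34770400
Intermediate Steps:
(z + 6339)*(-10948 + 10164) = (38011 + 6339)*(-10948 + 10164) = 44350*(-784) = -34770400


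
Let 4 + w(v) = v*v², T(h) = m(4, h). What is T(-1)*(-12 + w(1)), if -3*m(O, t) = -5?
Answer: -25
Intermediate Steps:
m(O, t) = 5/3 (m(O, t) = -⅓*(-5) = 5/3)
T(h) = 5/3
w(v) = -4 + v³ (w(v) = -4 + v*v² = -4 + v³)
T(-1)*(-12 + w(1)) = 5*(-12 + (-4 + 1³))/3 = 5*(-12 + (-4 + 1))/3 = 5*(-12 - 3)/3 = (5/3)*(-15) = -25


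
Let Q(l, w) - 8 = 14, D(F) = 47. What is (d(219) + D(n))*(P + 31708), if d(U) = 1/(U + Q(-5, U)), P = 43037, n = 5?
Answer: 846711360/241 ≈ 3.5133e+6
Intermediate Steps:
Q(l, w) = 22 (Q(l, w) = 8 + 14 = 22)
d(U) = 1/(22 + U) (d(U) = 1/(U + 22) = 1/(22 + U))
(d(219) + D(n))*(P + 31708) = (1/(22 + 219) + 47)*(43037 + 31708) = (1/241 + 47)*74745 = (11328/241)*74745 = 846711360/241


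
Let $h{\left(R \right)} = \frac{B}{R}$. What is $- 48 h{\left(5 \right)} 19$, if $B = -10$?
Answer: $1824$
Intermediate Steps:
$h{\left(R \right)} = - \frac{10}{R}$
$- 48 h{\left(5 \right)} 19 = - 48 \left(- \frac{10}{5}\right) 19 = - 48 \left(\left(-10\right) \frac{1}{5}\right) 19 = \left(-48\right) \left(-2\right) 19 = 96 \cdot 19 = 1824$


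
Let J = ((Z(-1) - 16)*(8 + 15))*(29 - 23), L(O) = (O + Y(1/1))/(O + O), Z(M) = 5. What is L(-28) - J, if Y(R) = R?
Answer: 85035/56 ≈ 1518.5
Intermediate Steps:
L(O) = (1 + O)/(2*O) (L(O) = (O + 1/1)/(O + O) = (O + 1*1)/((2*O)) = (O + 1)*(1/(2*O)) = (1 + O)*(1/(2*O)) = (1 + O)/(2*O))
J = -1518 (J = ((5 - 16)*(8 + 15))*(29 - 23) = -11*23*6 = -253*6 = -1518)
L(-28) - J = (½)*(1 - 28)/(-28) - 1*(-1518) = (½)*(-1/28)*(-27) + 1518 = 27/56 + 1518 = 85035/56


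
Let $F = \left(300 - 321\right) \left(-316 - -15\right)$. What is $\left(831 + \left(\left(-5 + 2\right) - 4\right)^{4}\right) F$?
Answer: $20429472$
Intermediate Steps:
$F = 6321$ ($F = - 21 \left(-316 + \left(16 - 1\right)\right) = - 21 \left(-316 + 15\right) = \left(-21\right) \left(-301\right) = 6321$)
$\left(831 + \left(\left(-5 + 2\right) - 4\right)^{4}\right) F = \left(831 + \left(\left(-5 + 2\right) - 4\right)^{4}\right) 6321 = \left(831 + \left(-3 - 4\right)^{4}\right) 6321 = \left(831 + \left(-7\right)^{4}\right) 6321 = \left(831 + 2401\right) 6321 = 3232 \cdot 6321 = 20429472$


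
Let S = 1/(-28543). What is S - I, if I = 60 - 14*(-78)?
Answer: -32881537/28543 ≈ -1152.0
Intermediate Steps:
I = 1152 (I = 60 + 1092 = 1152)
S = -1/28543 ≈ -3.5035e-5
S - I = -1/28543 - 1*1152 = -1/28543 - 1152 = -32881537/28543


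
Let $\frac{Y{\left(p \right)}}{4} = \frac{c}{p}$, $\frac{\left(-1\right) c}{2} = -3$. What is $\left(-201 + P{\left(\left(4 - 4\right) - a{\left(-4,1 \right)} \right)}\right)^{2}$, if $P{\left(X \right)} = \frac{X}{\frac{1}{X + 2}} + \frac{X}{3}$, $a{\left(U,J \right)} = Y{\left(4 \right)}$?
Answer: $32041$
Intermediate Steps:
$c = 6$ ($c = \left(-2\right) \left(-3\right) = 6$)
$Y{\left(p \right)} = \frac{24}{p}$ ($Y{\left(p \right)} = 4 \frac{6}{p} = \frac{24}{p}$)
$a{\left(U,J \right)} = 6$ ($a{\left(U,J \right)} = \frac{24}{4} = 24 \cdot \frac{1}{4} = 6$)
$P{\left(X \right)} = \frac{X}{3} + X \left(2 + X\right)$ ($P{\left(X \right)} = \frac{X}{\frac{1}{2 + X}} + X \frac{1}{3} = X \left(2 + X\right) + \frac{X}{3} = \frac{X}{3} + X \left(2 + X\right)$)
$\left(-201 + P{\left(\left(4 - 4\right) - a{\left(-4,1 \right)} \right)}\right)^{2} = \left(-201 + \frac{\left(\left(4 - 4\right) - 6\right) \left(7 + 3 \left(\left(4 - 4\right) - 6\right)\right)}{3}\right)^{2} = \left(-201 + \frac{\left(0 - 6\right) \left(7 + 3 \left(0 - 6\right)\right)}{3}\right)^{2} = \left(-201 + \frac{1}{3} \left(-6\right) \left(7 + 3 \left(-6\right)\right)\right)^{2} = \left(-201 + \frac{1}{3} \left(-6\right) \left(7 - 18\right)\right)^{2} = \left(-201 + \frac{1}{3} \left(-6\right) \left(-11\right)\right)^{2} = \left(-201 + 22\right)^{2} = \left(-179\right)^{2} = 32041$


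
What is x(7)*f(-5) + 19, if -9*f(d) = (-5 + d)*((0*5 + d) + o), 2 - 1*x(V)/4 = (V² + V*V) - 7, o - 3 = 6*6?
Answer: -120869/9 ≈ -13430.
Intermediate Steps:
o = 39 (o = 3 + 6*6 = 3 + 36 = 39)
x(V) = 36 - 8*V² (x(V) = 8 - 4*((V² + V*V) - 7) = 8 - 4*((V² + V²) - 7) = 8 - 4*(2*V² - 7) = 8 - 4*(-7 + 2*V²) = 8 + (28 - 8*V²) = 36 - 8*V²)
f(d) = -(-5 + d)*(39 + d)/9 (f(d) = -(-5 + d)*((0*5 + d) + 39)/9 = -(-5 + d)*((0 + d) + 39)/9 = -(-5 + d)*(d + 39)/9 = -(-5 + d)*(39 + d)/9)
x(7)*f(-5) + 19 = (36 - 8*7²)*(65/3 - 34/9*(-5) - ⅑*(-5)²) + 19 = (36 - 8*49)*(65/3 + 170/9 - ⅑*25) + 19 = (36 - 392)*(65/3 + 170/9 - 25/9) + 19 = -356*340/9 + 19 = -121040/9 + 19 = -120869/9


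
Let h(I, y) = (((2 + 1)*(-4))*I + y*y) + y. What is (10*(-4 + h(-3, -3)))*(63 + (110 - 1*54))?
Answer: 45220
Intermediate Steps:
h(I, y) = y + y**2 - 12*I (h(I, y) = ((3*(-4))*I + y**2) + y = (-12*I + y**2) + y = (y**2 - 12*I) + y = y + y**2 - 12*I)
(10*(-4 + h(-3, -3)))*(63 + (110 - 1*54)) = (10*(-4 + (-3 + (-3)**2 - 12*(-3))))*(63 + (110 - 1*54)) = (10*(-4 + (-3 + 9 + 36)))*(63 + (110 - 54)) = (10*(-4 + 42))*(63 + 56) = (10*38)*119 = 380*119 = 45220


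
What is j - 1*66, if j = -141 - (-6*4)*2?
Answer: -159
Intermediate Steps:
j = -93 (j = -141 - (-24)*2 = -141 - 1*(-48) = -141 + 48 = -93)
j - 1*66 = -93 - 1*66 = -93 - 66 = -159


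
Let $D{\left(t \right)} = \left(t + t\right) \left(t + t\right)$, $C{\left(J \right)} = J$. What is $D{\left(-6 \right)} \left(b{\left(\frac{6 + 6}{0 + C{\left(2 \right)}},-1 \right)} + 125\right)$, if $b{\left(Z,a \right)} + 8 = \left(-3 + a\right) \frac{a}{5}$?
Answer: $\frac{84816}{5} \approx 16963.0$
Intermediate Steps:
$D{\left(t \right)} = 4 t^{2}$ ($D{\left(t \right)} = 2 t 2 t = 4 t^{2}$)
$b{\left(Z,a \right)} = -8 + \frac{a \left(-3 + a\right)}{5}$ ($b{\left(Z,a \right)} = -8 + \left(-3 + a\right) \frac{a}{5} = -8 + \frac{a \left(-3 + a\right)}{5}$)
$D{\left(-6 \right)} \left(b{\left(\frac{6 + 6}{0 + C{\left(2 \right)}},-1 \right)} + 125\right) = 4 \left(-6\right)^{2} \left(\left(-8 - - \frac{3}{5} + \frac{\left(-1\right)^{2}}{5}\right) + 125\right) = 4 \cdot 36 \left(\left(-8 + \frac{3}{5} + \frac{1}{5} \cdot 1\right) + 125\right) = 144 \left(\left(-8 + \frac{3}{5} + \frac{1}{5}\right) + 125\right) = 144 \left(- \frac{36}{5} + 125\right) = 144 \cdot \frac{589}{5} = \frac{84816}{5}$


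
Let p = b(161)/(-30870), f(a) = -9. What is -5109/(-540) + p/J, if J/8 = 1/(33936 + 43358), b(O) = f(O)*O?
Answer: 1166689/2520 ≈ 462.97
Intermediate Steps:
b(O) = -9*O
J = 4/38647 (J = 8/(33936 + 43358) = 8/77294 = 8*(1/77294) = 4/38647 ≈ 0.00010350)
p = 23/490 (p = -9*161/(-30870) = -1449*(-1/30870) = 23/490 ≈ 0.046939)
-5109/(-540) + p/J = -5109/(-540) + 23/(490*(4/38647)) = -5109*(-1/540) + (23/490)*(38647/4) = 1703/180 + 126983/280 = 1166689/2520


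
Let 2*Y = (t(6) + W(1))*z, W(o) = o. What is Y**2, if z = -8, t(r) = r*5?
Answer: 15376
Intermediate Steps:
t(r) = 5*r
Y = -124 (Y = ((5*6 + 1)*(-8))/2 = ((30 + 1)*(-8))/2 = (31*(-8))/2 = (1/2)*(-248) = -124)
Y**2 = (-124)**2 = 15376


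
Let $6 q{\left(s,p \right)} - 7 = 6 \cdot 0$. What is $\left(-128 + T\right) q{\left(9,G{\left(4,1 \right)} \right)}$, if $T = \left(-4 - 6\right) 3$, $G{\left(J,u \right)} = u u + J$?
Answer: $- \frac{553}{3} \approx -184.33$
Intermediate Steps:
$G{\left(J,u \right)} = J + u^{2}$ ($G{\left(J,u \right)} = u^{2} + J = J + u^{2}$)
$T = -30$ ($T = \left(-10\right) 3 = -30$)
$q{\left(s,p \right)} = \frac{7}{6}$ ($q{\left(s,p \right)} = \frac{7}{6} + \frac{6 \cdot 0}{6} = \frac{7}{6} + \frac{1}{6} \cdot 0 = \frac{7}{6} + 0 = \frac{7}{6}$)
$\left(-128 + T\right) q{\left(9,G{\left(4,1 \right)} \right)} = \left(-128 - 30\right) \frac{7}{6} = \left(-158\right) \frac{7}{6} = - \frac{553}{3}$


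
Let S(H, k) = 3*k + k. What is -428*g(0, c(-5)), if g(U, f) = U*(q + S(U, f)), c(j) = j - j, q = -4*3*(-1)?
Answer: 0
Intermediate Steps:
q = 12 (q = -12*(-1) = 12)
S(H, k) = 4*k
c(j) = 0
g(U, f) = U*(12 + 4*f)
-428*g(0, c(-5)) = -1712*0*(3 + 0) = -1712*0*3 = -428*0 = 0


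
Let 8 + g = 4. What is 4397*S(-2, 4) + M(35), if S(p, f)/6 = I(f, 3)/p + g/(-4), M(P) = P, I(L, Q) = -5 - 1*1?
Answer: 105563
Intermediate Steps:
I(L, Q) = -6 (I(L, Q) = -5 - 1 = -6)
g = -4 (g = -8 + 4 = -4)
S(p, f) = 6 - 36/p (S(p, f) = 6*(-6/p - 4/(-4)) = 6*(-6/p - 4*(-¼)) = 6*(-6/p + 1) = 6*(1 - 6/p) = 6 - 36/p)
4397*S(-2, 4) + M(35) = 4397*(6 - 36/(-2)) + 35 = 4397*(6 - 36*(-½)) + 35 = 4397*(6 + 18) + 35 = 4397*24 + 35 = 105528 + 35 = 105563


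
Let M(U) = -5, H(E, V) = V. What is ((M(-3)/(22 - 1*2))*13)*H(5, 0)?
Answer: 0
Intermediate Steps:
((M(-3)/(22 - 1*2))*13)*H(5, 0) = (-5/(22 - 1*2)*13)*0 = (-5/(22 - 2)*13)*0 = (-5/20*13)*0 = (-5*1/20*13)*0 = -¼*13*0 = -13/4*0 = 0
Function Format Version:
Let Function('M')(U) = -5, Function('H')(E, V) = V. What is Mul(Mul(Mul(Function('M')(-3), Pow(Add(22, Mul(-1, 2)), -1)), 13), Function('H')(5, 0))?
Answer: 0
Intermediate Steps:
Mul(Mul(Mul(Function('M')(-3), Pow(Add(22, Mul(-1, 2)), -1)), 13), Function('H')(5, 0)) = Mul(Mul(Mul(-5, Pow(Add(22, Mul(-1, 2)), -1)), 13), 0) = Mul(Mul(Mul(-5, Pow(Add(22, -2), -1)), 13), 0) = Mul(Mul(Mul(-5, Pow(20, -1)), 13), 0) = Mul(Mul(Mul(-5, Rational(1, 20)), 13), 0) = Mul(Mul(Rational(-1, 4), 13), 0) = Mul(Rational(-13, 4), 0) = 0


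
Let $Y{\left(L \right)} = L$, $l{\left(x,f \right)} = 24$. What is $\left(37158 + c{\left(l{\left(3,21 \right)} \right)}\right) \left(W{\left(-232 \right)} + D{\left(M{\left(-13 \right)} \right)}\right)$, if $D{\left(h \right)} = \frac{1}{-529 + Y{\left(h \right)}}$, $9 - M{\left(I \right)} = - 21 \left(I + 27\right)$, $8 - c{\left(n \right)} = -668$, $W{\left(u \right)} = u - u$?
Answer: $- \frac{18917}{113} \approx -167.41$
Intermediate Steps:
$W{\left(u \right)} = 0$
$c{\left(n \right)} = 676$ ($c{\left(n \right)} = 8 - -668 = 8 + 668 = 676$)
$M{\left(I \right)} = 576 + 21 I$ ($M{\left(I \right)} = 9 - - 21 \left(I + 27\right) = 9 - - 21 \left(27 + I\right) = 9 - \left(-567 - 21 I\right) = 9 + \left(567 + 21 I\right) = 576 + 21 I$)
$D{\left(h \right)} = \frac{1}{-529 + h}$
$\left(37158 + c{\left(l{\left(3,21 \right)} \right)}\right) \left(W{\left(-232 \right)} + D{\left(M{\left(-13 \right)} \right)}\right) = \left(37158 + 676\right) \left(0 + \frac{1}{-529 + \left(576 + 21 \left(-13\right)\right)}\right) = 37834 \left(0 + \frac{1}{-529 + \left(576 - 273\right)}\right) = 37834 \left(0 + \frac{1}{-529 + 303}\right) = 37834 \left(0 + \frac{1}{-226}\right) = 37834 \left(0 - \frac{1}{226}\right) = 37834 \left(- \frac{1}{226}\right) = - \frac{18917}{113}$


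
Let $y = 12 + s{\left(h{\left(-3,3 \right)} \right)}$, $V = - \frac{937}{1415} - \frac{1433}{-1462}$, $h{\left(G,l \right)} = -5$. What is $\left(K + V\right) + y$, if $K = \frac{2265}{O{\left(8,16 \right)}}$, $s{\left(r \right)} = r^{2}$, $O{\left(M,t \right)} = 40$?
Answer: $\frac{777370589}{8274920} \approx 93.943$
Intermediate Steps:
$V = \frac{657801}{2068730}$ ($V = \left(-937\right) \frac{1}{1415} - - \frac{1433}{1462} = - \frac{937}{1415} + \frac{1433}{1462} = \frac{657801}{2068730} \approx 0.31797$)
$K = \frac{453}{8}$ ($K = \frac{2265}{40} = 2265 \cdot \frac{1}{40} = \frac{453}{8} \approx 56.625$)
$y = 37$ ($y = 12 + \left(-5\right)^{2} = 12 + 25 = 37$)
$\left(K + V\right) + y = \left(\frac{453}{8} + \frac{657801}{2068730}\right) + 37 = \frac{471198549}{8274920} + 37 = \frac{777370589}{8274920}$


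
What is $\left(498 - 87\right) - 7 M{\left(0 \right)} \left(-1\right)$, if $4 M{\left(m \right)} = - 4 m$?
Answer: $0$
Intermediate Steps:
$M{\left(m \right)} = - m$ ($M{\left(m \right)} = \frac{\left(-4\right) m}{4} = - m$)
$\left(498 - 87\right) - 7 M{\left(0 \right)} \left(-1\right) = \left(498 - 87\right) - 7 \left(\left(-1\right) 0\right) \left(-1\right) = 411 \left(-7\right) 0 \left(-1\right) = 411 \cdot 0 \left(-1\right) = 411 \cdot 0 = 0$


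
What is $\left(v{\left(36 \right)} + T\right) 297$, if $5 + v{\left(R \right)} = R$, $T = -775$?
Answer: $-220968$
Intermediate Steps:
$v{\left(R \right)} = -5 + R$
$\left(v{\left(36 \right)} + T\right) 297 = \left(\left(-5 + 36\right) - 775\right) 297 = \left(31 - 775\right) 297 = \left(-744\right) 297 = -220968$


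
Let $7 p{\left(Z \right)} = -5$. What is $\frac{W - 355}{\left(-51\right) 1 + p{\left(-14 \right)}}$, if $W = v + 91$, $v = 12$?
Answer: $\frac{882}{181} \approx 4.8729$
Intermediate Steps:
$p{\left(Z \right)} = - \frac{5}{7}$ ($p{\left(Z \right)} = \frac{1}{7} \left(-5\right) = - \frac{5}{7}$)
$W = 103$ ($W = 12 + 91 = 103$)
$\frac{W - 355}{\left(-51\right) 1 + p{\left(-14 \right)}} = \frac{103 - 355}{\left(-51\right) 1 - \frac{5}{7}} = - \frac{252}{-51 - \frac{5}{7}} = - \frac{252}{- \frac{362}{7}} = \left(-252\right) \left(- \frac{7}{362}\right) = \frac{882}{181}$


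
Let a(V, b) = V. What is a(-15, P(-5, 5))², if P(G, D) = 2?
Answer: 225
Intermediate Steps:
a(-15, P(-5, 5))² = (-15)² = 225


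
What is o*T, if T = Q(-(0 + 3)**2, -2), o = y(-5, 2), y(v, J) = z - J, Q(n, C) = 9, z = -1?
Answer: -27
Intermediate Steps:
y(v, J) = -1 - J
o = -3 (o = -1 - 1*2 = -1 - 2 = -3)
T = 9
o*T = -3*9 = -27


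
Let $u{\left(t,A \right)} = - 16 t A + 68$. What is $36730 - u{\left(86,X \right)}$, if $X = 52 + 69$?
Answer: $203158$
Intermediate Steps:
$X = 121$
$u{\left(t,A \right)} = 68 - 16 A t$ ($u{\left(t,A \right)} = - 16 A t + 68 = 68 - 16 A t$)
$36730 - u{\left(86,X \right)} = 36730 - \left(68 - 1936 \cdot 86\right) = 36730 - \left(68 - 166496\right) = 36730 - -166428 = 36730 + 166428 = 203158$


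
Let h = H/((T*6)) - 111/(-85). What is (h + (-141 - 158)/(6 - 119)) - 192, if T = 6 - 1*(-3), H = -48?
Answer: -16332658/86445 ≈ -188.94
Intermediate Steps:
T = 9 (T = 6 + 3 = 9)
h = 319/765 (h = -48/(9*6) - 111/(-85) = -48/54 - 111*(-1/85) = -48*1/54 + 111/85 = -8/9 + 111/85 = 319/765 ≈ 0.41699)
(h + (-141 - 158)/(6 - 119)) - 192 = (319/765 + (-141 - 158)/(6 - 119)) - 192 = (319/765 - 299/(-113)) - 192 = (319/765 - 299*(-1/113)) - 192 = (319/765 + 299/113) - 192 = 264782/86445 - 192 = -16332658/86445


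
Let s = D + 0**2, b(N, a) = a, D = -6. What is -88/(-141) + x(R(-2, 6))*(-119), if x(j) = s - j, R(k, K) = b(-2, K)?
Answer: 201436/141 ≈ 1428.6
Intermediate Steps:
R(k, K) = K
s = -6 (s = -6 + 0**2 = -6 + 0 = -6)
x(j) = -6 - j
-88/(-141) + x(R(-2, 6))*(-119) = -88/(-141) + (-6 - 1*6)*(-119) = -88*(-1/141) + (-6 - 6)*(-119) = 88/141 - 12*(-119) = 88/141 + 1428 = 201436/141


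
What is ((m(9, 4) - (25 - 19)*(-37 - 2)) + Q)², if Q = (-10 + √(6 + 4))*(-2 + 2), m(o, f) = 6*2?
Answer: 60516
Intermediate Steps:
m(o, f) = 12
Q = 0 (Q = (-10 + √10)*0 = 0)
((m(9, 4) - (25 - 19)*(-37 - 2)) + Q)² = ((12 - (25 - 19)*(-37 - 2)) + 0)² = ((12 - 6*(-39)) + 0)² = ((12 - 1*(-234)) + 0)² = ((12 + 234) + 0)² = (246 + 0)² = 246² = 60516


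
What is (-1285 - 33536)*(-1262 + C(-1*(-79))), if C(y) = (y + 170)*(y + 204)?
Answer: -2409787305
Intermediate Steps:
C(y) = (170 + y)*(204 + y)
(-1285 - 33536)*(-1262 + C(-1*(-79))) = (-1285 - 33536)*(-1262 + (34680 + (-1*(-79))² + 374*(-1*(-79)))) = -34821*(-1262 + (34680 + 79² + 374*79)) = -34821*(-1262 + (34680 + 6241 + 29546)) = -34821*(-1262 + 70467) = -34821*69205 = -2409787305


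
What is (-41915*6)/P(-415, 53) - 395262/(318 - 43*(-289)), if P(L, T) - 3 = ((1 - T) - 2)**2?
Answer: -1453003276/12400885 ≈ -117.17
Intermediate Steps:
P(L, T) = 3 + (-1 - T)**2 (P(L, T) = 3 + ((1 - T) - 2)**2 = 3 + (-1 - T)**2)
(-41915*6)/P(-415, 53) - 395262/(318 - 43*(-289)) = (-41915*6)/(3 + (1 + 53)**2) - 395262/(318 - 43*(-289)) = -251490/(3 + 54**2) - 395262/(318 + 12427) = -251490/(3 + 2916) - 395262/12745 = -251490/2919 - 395262*1/12745 = -251490*1/2919 - 395262/12745 = -83830/973 - 395262/12745 = -1453003276/12400885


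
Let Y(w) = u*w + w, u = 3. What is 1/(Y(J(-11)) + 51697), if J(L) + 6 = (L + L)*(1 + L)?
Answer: 1/52553 ≈ 1.9028e-5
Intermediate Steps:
J(L) = -6 + 2*L*(1 + L) (J(L) = -6 + (L + L)*(1 + L) = -6 + (2*L)*(1 + L) = -6 + 2*L*(1 + L))
Y(w) = 4*w (Y(w) = 3*w + w = 4*w)
1/(Y(J(-11)) + 51697) = 1/(4*(-6 + 2*(-11) + 2*(-11)**2) + 51697) = 1/(4*(-6 - 22 + 2*121) + 51697) = 1/(4*(-6 - 22 + 242) + 51697) = 1/(4*214 + 51697) = 1/(856 + 51697) = 1/52553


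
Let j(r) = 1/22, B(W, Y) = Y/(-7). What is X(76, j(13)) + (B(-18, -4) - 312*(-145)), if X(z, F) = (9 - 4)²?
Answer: 316859/7 ≈ 45266.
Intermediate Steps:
B(W, Y) = -Y/7 (B(W, Y) = Y*(-⅐) = -Y/7)
j(r) = 1/22
X(z, F) = 25 (X(z, F) = 5² = 25)
X(76, j(13)) + (B(-18, -4) - 312*(-145)) = 25 + (-⅐*(-4) - 312*(-145)) = 25 + (4/7 + 45240) = 25 + 316684/7 = 316859/7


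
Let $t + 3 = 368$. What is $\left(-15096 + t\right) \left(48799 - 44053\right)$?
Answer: $-69913326$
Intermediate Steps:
$t = 365$ ($t = -3 + 368 = 365$)
$\left(-15096 + t\right) \left(48799 - 44053\right) = \left(-15096 + 365\right) \left(48799 - 44053\right) = \left(-14731\right) 4746 = -69913326$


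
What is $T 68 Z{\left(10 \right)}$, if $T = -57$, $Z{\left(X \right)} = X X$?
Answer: $-387600$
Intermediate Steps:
$Z{\left(X \right)} = X^{2}$
$T 68 Z{\left(10 \right)} = \left(-57\right) 68 \cdot 10^{2} = \left(-3876\right) 100 = -387600$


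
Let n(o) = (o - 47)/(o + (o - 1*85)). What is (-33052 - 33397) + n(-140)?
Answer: -24253698/365 ≈ -66449.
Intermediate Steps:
n(o) = (-47 + o)/(-85 + 2*o) (n(o) = (-47 + o)/(o + (o - 85)) = (-47 + o)/(o + (-85 + o)) = (-47 + o)/(-85 + 2*o))
(-33052 - 33397) + n(-140) = (-33052 - 33397) + (-47 - 140)/(-85 + 2*(-140)) = -66449 - 187/(-85 - 280) = -66449 - 187/(-365) = -66449 - 1/365*(-187) = -66449 + 187/365 = -24253698/365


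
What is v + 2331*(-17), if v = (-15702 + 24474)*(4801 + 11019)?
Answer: 138733413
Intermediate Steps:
v = 138773040 (v = 8772*15820 = 138773040)
v + 2331*(-17) = 138773040 + 2331*(-17) = 138773040 - 39627 = 138733413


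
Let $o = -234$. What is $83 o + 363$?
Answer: $-19059$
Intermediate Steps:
$83 o + 363 = 83 \left(-234\right) + 363 = -19422 + 363 = -19059$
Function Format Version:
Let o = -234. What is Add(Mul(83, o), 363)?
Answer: -19059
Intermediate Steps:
Add(Mul(83, o), 363) = Add(Mul(83, -234), 363) = Add(-19422, 363) = -19059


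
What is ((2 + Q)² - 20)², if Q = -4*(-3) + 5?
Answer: 116281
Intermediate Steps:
Q = 17 (Q = 12 + 5 = 17)
((2 + Q)² - 20)² = ((2 + 17)² - 20)² = (19² - 20)² = (361 - 20)² = 341² = 116281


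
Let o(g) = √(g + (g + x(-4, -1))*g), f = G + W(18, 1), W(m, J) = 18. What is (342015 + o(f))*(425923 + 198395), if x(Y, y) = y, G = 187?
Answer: 213654105960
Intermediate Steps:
f = 205 (f = 187 + 18 = 205)
o(g) = √(g + g*(-1 + g)) (o(g) = √(g + (g - 1)*g) = √(g + (-1 + g)*g) = √(g + g*(-1 + g)))
(342015 + o(f))*(425923 + 198395) = (342015 + √(205²))*(425923 + 198395) = (342015 + √42025)*624318 = (342015 + 205)*624318 = 342220*624318 = 213654105960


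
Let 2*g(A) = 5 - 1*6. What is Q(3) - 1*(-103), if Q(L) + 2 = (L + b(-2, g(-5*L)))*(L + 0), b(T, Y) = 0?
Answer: 110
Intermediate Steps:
g(A) = -½ (g(A) = (5 - 1*6)/2 = (5 - 6)/2 = (½)*(-1) = -½)
Q(L) = -2 + L² (Q(L) = -2 + (L + 0)*(L + 0) = -2 + L*L = -2 + L²)
Q(3) - 1*(-103) = (-2 + 3²) - 1*(-103) = (-2 + 9) + 103 = 7 + 103 = 110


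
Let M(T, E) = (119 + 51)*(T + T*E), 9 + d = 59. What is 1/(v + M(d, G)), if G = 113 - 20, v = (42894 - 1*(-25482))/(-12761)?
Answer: 1823/1456567232 ≈ 1.2516e-6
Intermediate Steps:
d = 50 (d = -9 + 59 = 50)
v = -9768/1823 (v = (42894 + 25482)*(-1/12761) = 68376*(-1/12761) = -9768/1823 ≈ -5.3582)
G = 93
M(T, E) = 170*T + 170*E*T (M(T, E) = 170*(T + E*T) = 170*T + 170*E*T)
1/(v + M(d, G)) = 1/(-9768/1823 + 170*50*(1 + 93)) = 1/(-9768/1823 + 170*50*94) = 1/(-9768/1823 + 799000) = 1/(1456567232/1823) = 1823/1456567232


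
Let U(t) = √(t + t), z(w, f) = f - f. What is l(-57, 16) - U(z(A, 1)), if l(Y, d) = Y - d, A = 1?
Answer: -73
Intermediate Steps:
z(w, f) = 0
U(t) = √2*√t (U(t) = √(2*t) = √2*√t)
l(-57, 16) - U(z(A, 1)) = (-57 - 1*16) - √2*√0 = (-57 - 16) - √2*0 = -73 - 1*0 = -73 + 0 = -73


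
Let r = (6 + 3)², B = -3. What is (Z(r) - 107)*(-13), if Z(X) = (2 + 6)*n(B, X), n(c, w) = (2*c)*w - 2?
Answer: 52143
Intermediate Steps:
n(c, w) = -2 + 2*c*w (n(c, w) = 2*c*w - 2 = -2 + 2*c*w)
r = 81 (r = 9² = 81)
Z(X) = -16 - 48*X (Z(X) = (2 + 6)*(-2 + 2*(-3)*X) = 8*(-2 - 6*X) = -16 - 48*X)
(Z(r) - 107)*(-13) = ((-16 - 48*81) - 107)*(-13) = ((-16 - 3888) - 107)*(-13) = (-3904 - 107)*(-13) = -4011*(-13) = 52143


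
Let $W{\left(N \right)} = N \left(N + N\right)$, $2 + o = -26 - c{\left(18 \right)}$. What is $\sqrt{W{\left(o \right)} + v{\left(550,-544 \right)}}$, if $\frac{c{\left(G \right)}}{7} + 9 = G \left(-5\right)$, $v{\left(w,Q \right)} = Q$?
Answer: $\sqrt{883906} \approx 940.16$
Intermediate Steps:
$c{\left(G \right)} = -63 - 35 G$ ($c{\left(G \right)} = -63 + 7 G \left(-5\right) = -63 + 7 \left(- 5 G\right) = -63 - 35 G$)
$o = 665$ ($o = -2 - \left(-37 - 630\right) = -2 - -667 = -2 + \left(-26 + 693\right) = -2 + 667 = 665$)
$W{\left(N \right)} = 2 N^{2}$ ($W{\left(N \right)} = N 2 N = 2 N^{2}$)
$\sqrt{W{\left(o \right)} + v{\left(550,-544 \right)}} = \sqrt{2 \cdot 665^{2} - 544} = \sqrt{2 \cdot 442225 - 544} = \sqrt{884450 - 544} = \sqrt{883906}$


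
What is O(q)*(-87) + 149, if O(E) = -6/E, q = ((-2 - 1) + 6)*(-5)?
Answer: 571/5 ≈ 114.20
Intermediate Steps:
q = -15 (q = (-3 + 6)*(-5) = 3*(-5) = -15)
O(q)*(-87) + 149 = -6/(-15)*(-87) + 149 = -6*(-1/15)*(-87) + 149 = (⅖)*(-87) + 149 = -174/5 + 149 = 571/5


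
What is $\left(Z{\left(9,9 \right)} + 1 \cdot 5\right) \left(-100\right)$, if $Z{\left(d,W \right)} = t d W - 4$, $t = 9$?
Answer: $-73000$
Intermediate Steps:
$Z{\left(d,W \right)} = -4 + 9 W d$ ($Z{\left(d,W \right)} = 9 d W - 4 = 9 W d - 4 = -4 + 9 W d$)
$\left(Z{\left(9,9 \right)} + 1 \cdot 5\right) \left(-100\right) = \left(\left(-4 + 9 \cdot 9 \cdot 9\right) + 1 \cdot 5\right) \left(-100\right) = \left(\left(-4 + 729\right) + 5\right) \left(-100\right) = \left(725 + 5\right) \left(-100\right) = 730 \left(-100\right) = -73000$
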